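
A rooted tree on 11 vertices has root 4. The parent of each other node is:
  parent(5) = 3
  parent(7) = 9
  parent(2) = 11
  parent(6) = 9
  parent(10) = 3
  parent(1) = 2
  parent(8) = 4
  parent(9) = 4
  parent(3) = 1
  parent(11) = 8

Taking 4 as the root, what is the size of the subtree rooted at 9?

Descendants of 9 (including itself): 9, 7, 6. That's 3.

3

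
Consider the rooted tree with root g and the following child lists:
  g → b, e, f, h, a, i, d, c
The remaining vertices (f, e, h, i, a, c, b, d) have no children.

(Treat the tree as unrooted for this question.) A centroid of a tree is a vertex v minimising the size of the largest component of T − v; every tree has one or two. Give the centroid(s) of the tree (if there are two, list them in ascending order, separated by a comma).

g

Delete g: the remaining components have sizes 1, 1, 1, 1, 1, 1, 1, 1. Max 1 ≤ 4, so g is a centroid.
No neighbour of g does as well, so g is the unique centroid.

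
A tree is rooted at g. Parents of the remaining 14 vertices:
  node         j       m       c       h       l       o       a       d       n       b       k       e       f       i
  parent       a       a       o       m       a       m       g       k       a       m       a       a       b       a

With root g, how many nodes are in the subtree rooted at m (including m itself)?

m's subtree: {m, b, h, o, f, c}, size 6.

6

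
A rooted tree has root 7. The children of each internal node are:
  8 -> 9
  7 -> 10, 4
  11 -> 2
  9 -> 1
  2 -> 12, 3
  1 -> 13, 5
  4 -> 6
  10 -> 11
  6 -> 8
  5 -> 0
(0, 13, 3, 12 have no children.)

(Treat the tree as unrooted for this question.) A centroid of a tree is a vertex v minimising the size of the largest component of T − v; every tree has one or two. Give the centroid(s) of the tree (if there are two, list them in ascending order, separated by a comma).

4, 6

If 4 is removed the pieces have sizes 7, 6, all ≤ ⌊14/2⌋ = 7.
Its neighbour 6 also leaves a largest component of size 7, so both are centroids.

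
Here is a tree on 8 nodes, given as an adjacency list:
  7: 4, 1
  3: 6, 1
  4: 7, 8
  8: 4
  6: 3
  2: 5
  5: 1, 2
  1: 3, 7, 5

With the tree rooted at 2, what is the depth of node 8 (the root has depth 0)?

Path from 2 to 8: 2–5–1–7–4–8, which has 5 edges.

5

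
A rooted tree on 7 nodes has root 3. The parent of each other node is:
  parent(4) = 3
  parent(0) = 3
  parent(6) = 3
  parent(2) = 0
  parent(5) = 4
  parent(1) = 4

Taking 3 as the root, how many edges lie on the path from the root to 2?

Path from 3 to 2: 3 – 0 – 2, which has 2 edges.

2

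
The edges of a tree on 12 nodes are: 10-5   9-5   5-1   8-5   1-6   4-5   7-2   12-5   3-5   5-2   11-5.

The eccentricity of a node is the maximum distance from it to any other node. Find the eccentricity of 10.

A farthest node from 10 is 6 (7 also at distance 3).
The path 10 – 5 – 1 – 6 has 3 edges.

3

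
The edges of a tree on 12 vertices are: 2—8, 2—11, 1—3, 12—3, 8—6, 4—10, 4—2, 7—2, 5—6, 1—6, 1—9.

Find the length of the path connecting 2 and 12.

5

The path is 2–8–6–1–3–12, which has 5 edges.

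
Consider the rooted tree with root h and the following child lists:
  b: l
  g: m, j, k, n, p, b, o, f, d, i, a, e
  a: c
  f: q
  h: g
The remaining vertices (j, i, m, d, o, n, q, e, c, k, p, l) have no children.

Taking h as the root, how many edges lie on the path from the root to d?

2

Path from h to d: h–g–d, which has 2 edges.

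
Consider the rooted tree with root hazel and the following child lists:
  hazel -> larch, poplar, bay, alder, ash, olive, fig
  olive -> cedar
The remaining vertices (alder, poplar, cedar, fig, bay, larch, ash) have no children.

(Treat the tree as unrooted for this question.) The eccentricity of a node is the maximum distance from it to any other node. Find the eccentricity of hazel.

2

The node farthest from hazel is cedar, via hazel–olive–cedar — 2 edges.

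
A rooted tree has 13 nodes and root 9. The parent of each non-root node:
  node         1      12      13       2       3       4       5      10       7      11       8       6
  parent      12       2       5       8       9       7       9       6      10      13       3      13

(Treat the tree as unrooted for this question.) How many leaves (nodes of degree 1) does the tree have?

Degree-1 nodes: 1, 4, 11 — 3 of them.

3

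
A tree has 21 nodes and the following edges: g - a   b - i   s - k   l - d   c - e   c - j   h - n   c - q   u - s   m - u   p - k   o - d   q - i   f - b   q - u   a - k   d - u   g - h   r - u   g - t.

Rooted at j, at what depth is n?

9

j – c – q – u – s – k – a – g – h – n — 9 edges.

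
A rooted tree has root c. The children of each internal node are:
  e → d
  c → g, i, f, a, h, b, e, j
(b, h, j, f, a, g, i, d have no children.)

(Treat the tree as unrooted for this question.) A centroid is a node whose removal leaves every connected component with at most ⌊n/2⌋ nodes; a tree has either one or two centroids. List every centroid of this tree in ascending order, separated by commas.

c

Removing c splits the tree into components of sizes 2, 1, 1, 1, 1, 1, 1, 1; the largest is 2 ≤ ⌊10/2⌋ = 5.
No neighbour of c does as well, so c is the unique centroid.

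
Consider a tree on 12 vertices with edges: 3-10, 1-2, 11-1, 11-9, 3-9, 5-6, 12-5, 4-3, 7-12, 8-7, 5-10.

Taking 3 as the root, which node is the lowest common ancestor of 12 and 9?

3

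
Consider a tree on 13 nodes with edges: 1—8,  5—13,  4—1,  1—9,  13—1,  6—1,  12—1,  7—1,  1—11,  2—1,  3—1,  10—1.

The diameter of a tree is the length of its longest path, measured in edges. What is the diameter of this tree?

A longest path is 5 – 13 – 1 – 6, with 3 edges.

3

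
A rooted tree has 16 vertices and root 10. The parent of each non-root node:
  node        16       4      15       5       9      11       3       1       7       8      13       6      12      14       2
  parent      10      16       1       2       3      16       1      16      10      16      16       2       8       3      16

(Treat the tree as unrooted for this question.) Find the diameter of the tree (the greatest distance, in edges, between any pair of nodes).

5

Starting from 9, a farthest node is 12 at distance 5.
One longest path: 9–3–1–16–8–12.
So the diameter is 5.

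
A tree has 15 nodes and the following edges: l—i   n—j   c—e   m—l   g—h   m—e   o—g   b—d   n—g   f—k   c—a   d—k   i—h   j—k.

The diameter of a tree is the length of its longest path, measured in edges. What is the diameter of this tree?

Starting from a, a farthest node is b at distance 12.
One longest path: a-c-e-m-l-i-h-g-n-j-k-d-b.
So the diameter is 12.

12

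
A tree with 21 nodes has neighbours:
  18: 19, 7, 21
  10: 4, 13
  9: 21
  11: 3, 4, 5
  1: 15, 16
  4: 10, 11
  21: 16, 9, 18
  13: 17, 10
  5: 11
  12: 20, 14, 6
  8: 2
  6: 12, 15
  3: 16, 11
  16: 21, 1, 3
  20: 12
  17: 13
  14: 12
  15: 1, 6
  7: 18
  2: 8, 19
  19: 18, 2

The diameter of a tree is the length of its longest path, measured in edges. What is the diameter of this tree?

11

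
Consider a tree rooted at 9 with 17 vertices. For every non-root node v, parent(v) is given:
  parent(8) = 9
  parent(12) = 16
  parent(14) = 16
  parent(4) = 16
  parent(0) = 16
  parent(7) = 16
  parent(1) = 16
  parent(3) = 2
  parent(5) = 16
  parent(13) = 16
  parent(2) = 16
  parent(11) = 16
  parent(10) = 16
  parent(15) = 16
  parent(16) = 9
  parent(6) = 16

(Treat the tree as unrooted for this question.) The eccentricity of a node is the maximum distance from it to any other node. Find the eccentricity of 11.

3

A farthest node from 11 is 8 (3 also at distance 3).
The path 11 – 16 – 9 – 8 has 3 edges.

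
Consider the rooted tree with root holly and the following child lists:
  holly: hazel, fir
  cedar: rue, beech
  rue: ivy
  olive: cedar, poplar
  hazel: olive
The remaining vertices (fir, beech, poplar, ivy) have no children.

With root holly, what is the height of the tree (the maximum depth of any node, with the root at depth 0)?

ivy sits deepest: holly – hazel – olive – cedar – rue – ivy — 5 edges from the root.

5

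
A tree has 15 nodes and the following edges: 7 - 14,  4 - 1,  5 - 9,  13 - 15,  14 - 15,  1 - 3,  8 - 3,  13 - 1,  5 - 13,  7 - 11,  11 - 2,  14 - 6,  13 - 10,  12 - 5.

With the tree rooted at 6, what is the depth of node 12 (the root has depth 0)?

6 → 14 → 15 → 13 → 5 → 12 — 5 edges.

5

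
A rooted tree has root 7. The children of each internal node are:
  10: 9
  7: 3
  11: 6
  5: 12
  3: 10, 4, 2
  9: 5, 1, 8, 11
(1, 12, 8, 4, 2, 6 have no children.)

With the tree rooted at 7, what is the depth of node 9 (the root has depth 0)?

Path from 7 to 9: 7 → 3 → 10 → 9, which has 3 edges.

3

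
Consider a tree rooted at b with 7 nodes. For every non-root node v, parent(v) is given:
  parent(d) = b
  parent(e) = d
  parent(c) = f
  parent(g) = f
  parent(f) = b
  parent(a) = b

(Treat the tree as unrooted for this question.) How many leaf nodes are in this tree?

Exactly 4 nodes have a single neighbour: a, c, e, g.

4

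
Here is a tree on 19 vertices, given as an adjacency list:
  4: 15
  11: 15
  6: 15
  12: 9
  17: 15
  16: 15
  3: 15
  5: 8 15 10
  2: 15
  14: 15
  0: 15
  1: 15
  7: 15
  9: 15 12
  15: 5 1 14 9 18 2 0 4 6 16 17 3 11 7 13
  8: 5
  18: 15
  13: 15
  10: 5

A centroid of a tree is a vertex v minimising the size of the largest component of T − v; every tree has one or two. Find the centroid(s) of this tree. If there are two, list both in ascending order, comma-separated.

Removing 15 splits the tree into components of sizes 3, 2, 1, 1, 1, 1, 1, 1, 1, 1, 1, 1, 1, 1, 1; the largest is 3 ≤ ⌊19/2⌋ = 9.
Every other node leaves some component of size > 9, so the centroid is unique.

15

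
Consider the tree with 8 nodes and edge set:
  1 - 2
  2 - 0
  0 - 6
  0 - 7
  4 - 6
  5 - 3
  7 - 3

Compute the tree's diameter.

5

BFS from 5 reaches 4 last, at distance 5; BFS from 4 confirms no node is farther.
Path: 5-3-7-0-6-4.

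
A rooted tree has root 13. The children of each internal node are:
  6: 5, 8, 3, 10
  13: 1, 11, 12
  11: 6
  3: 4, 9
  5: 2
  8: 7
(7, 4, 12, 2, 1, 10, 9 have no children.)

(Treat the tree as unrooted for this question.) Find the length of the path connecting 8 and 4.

3

8 – 6 – 3 – 4: 3 edges.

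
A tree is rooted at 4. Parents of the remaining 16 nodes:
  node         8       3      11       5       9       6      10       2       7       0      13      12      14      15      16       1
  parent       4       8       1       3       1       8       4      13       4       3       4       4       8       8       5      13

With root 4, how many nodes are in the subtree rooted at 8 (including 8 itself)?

Descendants of 8 (including itself): 8, 6, 15, 3, 14, 5, 0, 16. That's 8.

8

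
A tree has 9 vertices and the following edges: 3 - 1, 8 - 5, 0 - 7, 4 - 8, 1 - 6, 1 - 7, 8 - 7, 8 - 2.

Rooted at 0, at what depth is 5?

Climbing from 5 to the root: 5 → 8 → 7 → 0. That's 3 steps.

3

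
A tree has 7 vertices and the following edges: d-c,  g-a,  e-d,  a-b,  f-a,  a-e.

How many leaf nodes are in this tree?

4

Degree-1 nodes: b, c, f, g — 4 of them.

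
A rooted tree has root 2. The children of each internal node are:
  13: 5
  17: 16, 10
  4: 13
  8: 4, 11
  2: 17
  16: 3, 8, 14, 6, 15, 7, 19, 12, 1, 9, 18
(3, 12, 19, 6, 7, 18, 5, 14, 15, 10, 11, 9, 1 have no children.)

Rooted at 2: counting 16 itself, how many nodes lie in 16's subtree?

Descendants of 16 (including itself): 16, 8, 6, 18, 12, 7, 15, 1, 3, 9, 19, 14, 4, 11, 13, 5. That's 16.

16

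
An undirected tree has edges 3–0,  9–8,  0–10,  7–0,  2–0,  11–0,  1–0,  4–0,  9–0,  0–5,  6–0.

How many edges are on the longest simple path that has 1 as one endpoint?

Distances from 1 peak at 3, attained at 8.
1-0-9-8

3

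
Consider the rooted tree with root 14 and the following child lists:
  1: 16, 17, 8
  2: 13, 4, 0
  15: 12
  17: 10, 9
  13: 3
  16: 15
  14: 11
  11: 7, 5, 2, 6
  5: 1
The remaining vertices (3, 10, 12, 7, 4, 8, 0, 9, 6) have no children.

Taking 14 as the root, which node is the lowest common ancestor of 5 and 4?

11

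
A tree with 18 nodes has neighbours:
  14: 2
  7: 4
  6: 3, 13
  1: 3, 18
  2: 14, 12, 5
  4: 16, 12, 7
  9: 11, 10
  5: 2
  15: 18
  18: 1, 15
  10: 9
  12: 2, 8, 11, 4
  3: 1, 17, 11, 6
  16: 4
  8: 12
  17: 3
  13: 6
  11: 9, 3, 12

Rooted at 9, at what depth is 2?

Climbing from 2 to the root: 2–12–11–9. That's 3 steps.

3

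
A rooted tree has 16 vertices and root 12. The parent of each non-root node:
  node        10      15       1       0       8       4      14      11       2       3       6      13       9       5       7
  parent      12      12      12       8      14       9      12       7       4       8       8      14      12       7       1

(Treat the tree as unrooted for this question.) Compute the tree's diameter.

BFS from 5 reaches 3 last, at distance 6; BFS from 3 confirms no node is farther.
Path: 5 - 7 - 1 - 12 - 14 - 8 - 3.

6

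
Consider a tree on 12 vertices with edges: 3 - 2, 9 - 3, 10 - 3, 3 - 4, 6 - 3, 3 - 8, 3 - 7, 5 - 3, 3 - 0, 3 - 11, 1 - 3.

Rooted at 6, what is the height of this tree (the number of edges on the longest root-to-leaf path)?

A deepest node is 9, reached by 6–3–9.
That path has 2 edges, so the height is 2.

2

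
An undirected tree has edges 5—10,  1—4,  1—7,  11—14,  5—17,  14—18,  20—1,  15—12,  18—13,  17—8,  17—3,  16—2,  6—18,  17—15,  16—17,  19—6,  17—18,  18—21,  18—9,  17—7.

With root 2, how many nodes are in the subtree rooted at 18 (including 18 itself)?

8

Descendants of 18 (including itself): 18, 13, 9, 14, 6, 21, 11, 19. That's 8.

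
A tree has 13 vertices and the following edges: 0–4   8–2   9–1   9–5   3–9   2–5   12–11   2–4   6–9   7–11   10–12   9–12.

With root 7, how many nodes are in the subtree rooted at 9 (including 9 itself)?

9

The subtree rooted at 9 contains: 9, 5, 6, 3, 1, 2, 8, 4, 0 — 9 nodes.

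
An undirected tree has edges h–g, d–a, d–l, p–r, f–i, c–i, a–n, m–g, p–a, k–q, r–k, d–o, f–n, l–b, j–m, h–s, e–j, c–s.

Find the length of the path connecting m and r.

10

m – g – h – s – c – i – f – n – a – p – r: 10 edges.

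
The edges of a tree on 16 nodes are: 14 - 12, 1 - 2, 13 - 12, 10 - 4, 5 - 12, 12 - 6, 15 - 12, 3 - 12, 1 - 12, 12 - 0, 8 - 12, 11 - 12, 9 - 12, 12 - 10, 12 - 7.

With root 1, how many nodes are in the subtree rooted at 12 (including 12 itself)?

14

12's subtree: {12, 14, 9, 10, 6, 8, 7, 5, 11, 13, 0, 3, 15, 4}, size 14.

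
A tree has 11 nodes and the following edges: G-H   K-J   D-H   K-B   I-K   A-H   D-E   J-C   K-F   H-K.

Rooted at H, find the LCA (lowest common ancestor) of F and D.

F's ancestor chain is F, K, H and D's is D, H; they first meet at H.

H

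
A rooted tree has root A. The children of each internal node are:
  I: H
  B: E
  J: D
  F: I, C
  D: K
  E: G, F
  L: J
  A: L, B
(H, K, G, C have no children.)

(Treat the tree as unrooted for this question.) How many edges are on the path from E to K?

The path is E - B - A - L - J - D - K, which has 6 edges.

6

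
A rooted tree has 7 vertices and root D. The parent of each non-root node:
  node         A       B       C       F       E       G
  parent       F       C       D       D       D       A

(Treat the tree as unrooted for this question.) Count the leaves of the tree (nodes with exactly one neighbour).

Exactly 3 nodes have a single neighbour: B, E, G.

3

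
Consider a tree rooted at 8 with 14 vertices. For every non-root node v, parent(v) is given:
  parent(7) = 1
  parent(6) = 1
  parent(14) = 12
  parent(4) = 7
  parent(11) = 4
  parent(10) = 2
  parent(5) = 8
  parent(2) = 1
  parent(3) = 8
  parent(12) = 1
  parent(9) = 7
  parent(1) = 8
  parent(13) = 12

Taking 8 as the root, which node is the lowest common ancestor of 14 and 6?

1

14's ancestor chain is 14, 12, 1, 8 and 6's is 6, 1, 8; they first meet at 1.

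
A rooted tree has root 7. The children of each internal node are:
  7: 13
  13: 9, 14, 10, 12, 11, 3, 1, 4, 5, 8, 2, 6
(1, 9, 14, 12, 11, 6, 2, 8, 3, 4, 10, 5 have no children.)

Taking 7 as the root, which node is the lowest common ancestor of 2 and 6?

13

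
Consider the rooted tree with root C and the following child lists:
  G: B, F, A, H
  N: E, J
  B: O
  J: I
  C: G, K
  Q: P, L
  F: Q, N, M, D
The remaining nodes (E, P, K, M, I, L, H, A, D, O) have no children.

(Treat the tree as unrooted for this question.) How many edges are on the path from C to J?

The path is C - G - F - N - J, which has 4 edges.

4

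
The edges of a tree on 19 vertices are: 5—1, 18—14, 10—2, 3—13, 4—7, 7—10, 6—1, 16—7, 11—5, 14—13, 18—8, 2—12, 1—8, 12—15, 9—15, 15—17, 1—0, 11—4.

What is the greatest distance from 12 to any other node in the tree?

12

The node farthest from 12 is 3, via 12–2–10–7–4–11–5–1–8–18–14–13–3 — 12 edges.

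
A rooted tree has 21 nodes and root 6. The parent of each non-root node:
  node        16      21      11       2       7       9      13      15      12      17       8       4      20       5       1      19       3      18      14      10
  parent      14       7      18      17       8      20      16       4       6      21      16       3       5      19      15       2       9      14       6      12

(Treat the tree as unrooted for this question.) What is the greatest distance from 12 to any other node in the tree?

16

Distances from 12 peak at 16, attained at 1.
12–6–14–16–8–7–21–17–2–19–5–20–9–3–4–15–1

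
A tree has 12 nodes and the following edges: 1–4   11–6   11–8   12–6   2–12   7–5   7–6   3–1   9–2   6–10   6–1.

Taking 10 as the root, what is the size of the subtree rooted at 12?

3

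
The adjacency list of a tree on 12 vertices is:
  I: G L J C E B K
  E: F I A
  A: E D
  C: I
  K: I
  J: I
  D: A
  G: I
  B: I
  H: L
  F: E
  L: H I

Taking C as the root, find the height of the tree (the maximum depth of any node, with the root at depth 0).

4

The longest root-to-leaf path is C – I – E – A – D (4 edges).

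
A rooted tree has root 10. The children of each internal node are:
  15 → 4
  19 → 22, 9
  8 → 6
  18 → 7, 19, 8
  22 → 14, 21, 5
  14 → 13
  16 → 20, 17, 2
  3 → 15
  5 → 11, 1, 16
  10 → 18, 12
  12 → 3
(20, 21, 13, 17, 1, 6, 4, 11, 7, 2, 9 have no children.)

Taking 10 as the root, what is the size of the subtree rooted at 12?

4

The subtree rooted at 12 contains: 12, 3, 15, 4 — 4 nodes.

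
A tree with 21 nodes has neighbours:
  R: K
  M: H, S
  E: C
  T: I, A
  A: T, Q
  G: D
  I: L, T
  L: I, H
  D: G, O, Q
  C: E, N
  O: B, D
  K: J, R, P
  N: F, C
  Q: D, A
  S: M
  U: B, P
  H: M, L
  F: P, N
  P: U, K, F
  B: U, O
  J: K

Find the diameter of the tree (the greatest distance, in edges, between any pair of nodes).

A longest path is S - M - H - L - I - T - A - Q - D - O - B - U - P - F - N - C - E, with 16 edges.

16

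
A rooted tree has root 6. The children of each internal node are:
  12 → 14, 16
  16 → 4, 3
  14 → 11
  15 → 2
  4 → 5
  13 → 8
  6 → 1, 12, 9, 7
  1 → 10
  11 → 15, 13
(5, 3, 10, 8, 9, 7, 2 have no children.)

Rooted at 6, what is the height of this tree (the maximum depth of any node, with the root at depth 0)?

5

The longest root-to-leaf path is 6-12-14-11-15-2 (5 edges).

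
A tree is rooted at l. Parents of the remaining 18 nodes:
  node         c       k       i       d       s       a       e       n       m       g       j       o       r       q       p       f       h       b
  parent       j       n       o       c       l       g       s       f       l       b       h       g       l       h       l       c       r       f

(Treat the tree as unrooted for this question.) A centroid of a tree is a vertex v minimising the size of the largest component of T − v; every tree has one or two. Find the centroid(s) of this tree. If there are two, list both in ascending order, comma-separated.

c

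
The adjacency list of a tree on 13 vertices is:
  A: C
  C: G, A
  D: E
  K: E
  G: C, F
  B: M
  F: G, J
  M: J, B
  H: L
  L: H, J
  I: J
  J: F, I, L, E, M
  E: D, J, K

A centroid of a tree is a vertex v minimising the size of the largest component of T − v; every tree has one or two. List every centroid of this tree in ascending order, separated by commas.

If J is removed the pieces have sizes 4, 3, 2, 2, 1, all ≤ ⌊13/2⌋ = 6.
Every other node leaves some component of size > 6, so the centroid is unique.

J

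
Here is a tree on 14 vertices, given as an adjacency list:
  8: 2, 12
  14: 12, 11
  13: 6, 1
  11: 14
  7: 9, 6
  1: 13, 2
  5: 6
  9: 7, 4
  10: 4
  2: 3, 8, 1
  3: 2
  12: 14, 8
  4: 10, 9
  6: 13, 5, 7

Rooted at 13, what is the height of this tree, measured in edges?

The longest root-to-leaf path is 13–1–2–8–12–14–11 (6 edges).

6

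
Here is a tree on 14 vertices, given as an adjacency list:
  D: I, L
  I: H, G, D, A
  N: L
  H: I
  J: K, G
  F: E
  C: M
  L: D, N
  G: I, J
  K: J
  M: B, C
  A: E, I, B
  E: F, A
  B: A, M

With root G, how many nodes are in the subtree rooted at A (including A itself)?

The subtree rooted at A contains: A, B, E, M, F, C — 6 nodes.

6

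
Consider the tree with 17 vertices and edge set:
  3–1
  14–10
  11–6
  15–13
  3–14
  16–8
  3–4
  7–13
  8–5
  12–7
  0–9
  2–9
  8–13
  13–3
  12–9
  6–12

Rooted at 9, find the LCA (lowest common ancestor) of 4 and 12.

Ancestors of 4 (toward the root): 4, 3, 13, 7, 12, 9.
Ancestors of 12: 12, 9.
The deepest node appearing in both lists is 12.

12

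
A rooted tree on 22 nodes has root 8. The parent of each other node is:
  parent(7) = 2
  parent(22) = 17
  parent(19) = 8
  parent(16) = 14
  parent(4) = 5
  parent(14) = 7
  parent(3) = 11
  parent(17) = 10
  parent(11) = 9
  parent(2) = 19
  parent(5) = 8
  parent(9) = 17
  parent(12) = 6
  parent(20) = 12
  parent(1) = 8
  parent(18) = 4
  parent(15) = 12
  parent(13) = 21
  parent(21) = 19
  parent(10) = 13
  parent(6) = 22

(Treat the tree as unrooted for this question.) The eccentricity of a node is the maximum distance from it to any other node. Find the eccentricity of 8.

9

The node farthest from 8 is 20 (15 also at distance 9), via 8 – 19 – 21 – 13 – 10 – 17 – 22 – 6 – 12 – 20 — 9 edges.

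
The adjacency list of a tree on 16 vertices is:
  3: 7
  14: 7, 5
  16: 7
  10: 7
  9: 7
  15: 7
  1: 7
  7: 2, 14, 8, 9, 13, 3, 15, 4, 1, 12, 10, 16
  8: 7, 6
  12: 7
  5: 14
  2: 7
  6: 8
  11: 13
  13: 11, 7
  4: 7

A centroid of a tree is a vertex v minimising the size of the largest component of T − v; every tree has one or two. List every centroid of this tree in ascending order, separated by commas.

7

Removing 7 splits the tree into components of sizes 2, 2, 2, 1, 1, 1, 1, 1, 1, 1, 1, 1; the largest is 2 ≤ ⌊16/2⌋ = 8.
Every other node leaves some component of size > 8, so the centroid is unique.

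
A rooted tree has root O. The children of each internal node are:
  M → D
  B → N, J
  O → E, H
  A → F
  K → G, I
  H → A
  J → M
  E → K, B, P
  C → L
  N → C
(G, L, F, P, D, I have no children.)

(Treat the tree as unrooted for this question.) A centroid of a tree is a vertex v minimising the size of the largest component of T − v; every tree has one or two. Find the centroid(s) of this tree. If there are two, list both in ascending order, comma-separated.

E

If E is removed the pieces have sizes 7, 4, 3, 1, all ≤ ⌊16/2⌋ = 8.
Every other node leaves some component of size > 8, so the centroid is unique.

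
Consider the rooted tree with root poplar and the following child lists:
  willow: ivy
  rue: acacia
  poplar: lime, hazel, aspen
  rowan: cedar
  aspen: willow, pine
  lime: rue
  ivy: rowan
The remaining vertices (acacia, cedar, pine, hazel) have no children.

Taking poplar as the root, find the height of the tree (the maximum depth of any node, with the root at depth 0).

A deepest node is cedar, reached by poplar – aspen – willow – ivy – rowan – cedar.
That path has 5 edges, so the height is 5.

5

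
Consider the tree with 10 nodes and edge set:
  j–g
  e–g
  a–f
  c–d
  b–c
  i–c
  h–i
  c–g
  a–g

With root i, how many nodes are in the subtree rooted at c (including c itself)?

8

The subtree rooted at c contains: c, g, d, b, e, j, a, f — 8 nodes.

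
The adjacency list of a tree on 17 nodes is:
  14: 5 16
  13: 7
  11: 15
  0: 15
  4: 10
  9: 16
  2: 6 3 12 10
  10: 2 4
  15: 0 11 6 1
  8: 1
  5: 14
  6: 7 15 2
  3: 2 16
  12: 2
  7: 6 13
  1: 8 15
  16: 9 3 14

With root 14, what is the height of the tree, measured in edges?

7

The longest root-to-leaf path is 14-16-3-2-6-15-1-8 (7 edges).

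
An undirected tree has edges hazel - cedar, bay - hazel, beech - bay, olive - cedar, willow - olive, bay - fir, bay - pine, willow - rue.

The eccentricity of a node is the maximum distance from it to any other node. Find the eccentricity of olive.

The node farthest from olive is pine (beech, fir also at distance 4), via olive-cedar-hazel-bay-pine — 4 edges.

4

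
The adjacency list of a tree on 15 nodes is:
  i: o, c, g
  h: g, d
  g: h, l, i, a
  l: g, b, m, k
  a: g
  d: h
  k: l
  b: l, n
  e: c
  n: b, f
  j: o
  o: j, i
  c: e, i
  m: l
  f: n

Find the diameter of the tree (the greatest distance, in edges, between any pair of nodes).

7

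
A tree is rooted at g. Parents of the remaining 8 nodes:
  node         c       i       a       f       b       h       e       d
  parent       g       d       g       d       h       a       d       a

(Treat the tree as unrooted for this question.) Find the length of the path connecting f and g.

Walking from f: f–d–a–g. Length 3.

3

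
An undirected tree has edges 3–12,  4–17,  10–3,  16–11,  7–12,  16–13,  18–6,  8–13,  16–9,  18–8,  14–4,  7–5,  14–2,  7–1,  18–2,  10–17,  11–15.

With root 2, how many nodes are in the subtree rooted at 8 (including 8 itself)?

8's subtree: {8, 13, 16, 9, 11, 15}, size 6.

6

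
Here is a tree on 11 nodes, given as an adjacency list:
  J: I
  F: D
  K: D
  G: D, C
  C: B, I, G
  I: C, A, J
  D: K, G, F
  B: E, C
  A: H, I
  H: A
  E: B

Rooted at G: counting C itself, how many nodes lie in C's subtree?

The subtree rooted at C contains: C, I, B, J, A, E, H — 7 nodes.

7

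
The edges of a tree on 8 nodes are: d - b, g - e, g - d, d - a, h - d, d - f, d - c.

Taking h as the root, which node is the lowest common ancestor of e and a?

Ancestors of e (toward the root): e, g, d, h.
Ancestors of a: a, d, h.
The deepest node appearing in both lists is d.

d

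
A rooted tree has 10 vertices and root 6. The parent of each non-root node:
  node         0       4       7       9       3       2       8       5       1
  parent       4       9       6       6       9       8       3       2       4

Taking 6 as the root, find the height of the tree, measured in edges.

The longest root-to-leaf path is 6–9–3–8–2–5 (5 edges).

5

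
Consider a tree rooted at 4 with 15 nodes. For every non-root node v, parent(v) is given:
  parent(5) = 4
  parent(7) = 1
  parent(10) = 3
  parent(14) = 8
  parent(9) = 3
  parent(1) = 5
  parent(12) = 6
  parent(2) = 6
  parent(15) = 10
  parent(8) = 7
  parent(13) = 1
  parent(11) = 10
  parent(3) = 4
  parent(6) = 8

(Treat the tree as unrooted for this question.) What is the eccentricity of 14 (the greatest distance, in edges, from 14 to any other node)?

8

The node farthest from 14 is 15 (11 also at distance 8), via 14 – 8 – 7 – 1 – 5 – 4 – 3 – 10 – 15 — 8 edges.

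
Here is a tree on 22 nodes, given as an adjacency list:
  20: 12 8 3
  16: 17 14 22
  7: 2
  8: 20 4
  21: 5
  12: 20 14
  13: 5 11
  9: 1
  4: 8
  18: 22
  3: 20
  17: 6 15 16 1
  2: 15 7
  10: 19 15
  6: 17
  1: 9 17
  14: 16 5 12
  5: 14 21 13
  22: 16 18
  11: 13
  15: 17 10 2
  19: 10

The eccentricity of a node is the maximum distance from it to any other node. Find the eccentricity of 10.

8

A farthest node from 10 is 4.
The path 10–15–17–16–14–12–20–8–4 has 8 edges.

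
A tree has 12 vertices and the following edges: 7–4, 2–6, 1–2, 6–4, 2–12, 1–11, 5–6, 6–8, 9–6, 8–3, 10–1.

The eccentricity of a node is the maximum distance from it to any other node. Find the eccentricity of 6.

The node farthest from 6 is 10 (11 also at distance 3), via 6–2–1–10 — 3 edges.

3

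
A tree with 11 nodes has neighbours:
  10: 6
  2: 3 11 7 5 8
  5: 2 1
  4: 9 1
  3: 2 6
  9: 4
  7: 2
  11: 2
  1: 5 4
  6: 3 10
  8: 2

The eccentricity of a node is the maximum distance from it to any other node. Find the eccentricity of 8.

A farthest node from 8 is 9.
The path 8 – 2 – 5 – 1 – 4 – 9 has 5 edges.

5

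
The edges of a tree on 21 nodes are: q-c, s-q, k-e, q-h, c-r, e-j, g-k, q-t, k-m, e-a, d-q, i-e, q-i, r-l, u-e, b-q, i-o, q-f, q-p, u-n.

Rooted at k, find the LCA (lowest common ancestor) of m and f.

k

m's ancestor chain is m, k and f's is f, q, i, e, k; they first meet at k.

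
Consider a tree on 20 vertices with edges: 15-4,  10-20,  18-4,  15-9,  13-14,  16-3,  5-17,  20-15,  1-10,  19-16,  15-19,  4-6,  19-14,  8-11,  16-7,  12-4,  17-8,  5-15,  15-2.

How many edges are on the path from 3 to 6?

3–16–19–15–4–6: 5 edges.

5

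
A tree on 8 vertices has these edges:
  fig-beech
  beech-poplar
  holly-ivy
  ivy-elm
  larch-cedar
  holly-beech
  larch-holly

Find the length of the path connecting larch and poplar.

3

The path is larch – holly – beech – poplar, which has 3 edges.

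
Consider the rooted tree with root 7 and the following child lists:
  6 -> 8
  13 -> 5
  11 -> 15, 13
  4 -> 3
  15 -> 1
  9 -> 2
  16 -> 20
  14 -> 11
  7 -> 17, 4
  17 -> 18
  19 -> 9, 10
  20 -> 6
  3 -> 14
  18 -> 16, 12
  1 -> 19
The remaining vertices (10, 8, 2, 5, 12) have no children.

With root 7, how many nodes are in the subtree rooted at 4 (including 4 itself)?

4's subtree: {4, 3, 14, 11, 13, 15, 5, 1, 19, 9, 10, 2}, size 12.

12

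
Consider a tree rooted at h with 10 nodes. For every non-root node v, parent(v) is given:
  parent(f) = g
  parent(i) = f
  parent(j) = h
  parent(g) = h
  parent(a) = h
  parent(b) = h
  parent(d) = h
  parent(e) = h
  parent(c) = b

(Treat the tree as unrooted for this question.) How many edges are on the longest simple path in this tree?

Starting from i, a farthest node is c at distance 5.
One longest path: i – f – g – h – b – c.
So the diameter is 5.

5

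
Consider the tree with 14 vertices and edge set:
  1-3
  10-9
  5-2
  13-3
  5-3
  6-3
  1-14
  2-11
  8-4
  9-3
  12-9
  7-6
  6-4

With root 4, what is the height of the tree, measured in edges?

11 sits deepest: 4–6–3–5–2–11 — 5 edges from the root.

5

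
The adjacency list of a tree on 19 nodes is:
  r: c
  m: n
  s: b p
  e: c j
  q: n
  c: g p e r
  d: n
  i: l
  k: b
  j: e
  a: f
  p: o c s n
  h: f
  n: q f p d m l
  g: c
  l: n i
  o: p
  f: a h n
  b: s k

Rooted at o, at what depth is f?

3

Path from o to f: o – p – n – f, which has 3 edges.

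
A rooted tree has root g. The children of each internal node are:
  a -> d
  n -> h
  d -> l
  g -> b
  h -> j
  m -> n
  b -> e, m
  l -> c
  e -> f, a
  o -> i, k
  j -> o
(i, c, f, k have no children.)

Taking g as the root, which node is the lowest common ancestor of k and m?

m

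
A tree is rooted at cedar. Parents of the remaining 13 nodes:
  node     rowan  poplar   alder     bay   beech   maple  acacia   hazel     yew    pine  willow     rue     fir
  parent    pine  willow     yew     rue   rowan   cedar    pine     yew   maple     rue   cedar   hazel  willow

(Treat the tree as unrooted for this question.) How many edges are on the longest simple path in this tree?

9

BFS from fir reaches beech last, at distance 9; BFS from beech confirms no node is farther.
Path: fir - willow - cedar - maple - yew - hazel - rue - pine - rowan - beech.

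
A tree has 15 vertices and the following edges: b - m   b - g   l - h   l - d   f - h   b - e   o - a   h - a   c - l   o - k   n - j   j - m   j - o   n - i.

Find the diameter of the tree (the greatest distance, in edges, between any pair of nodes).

8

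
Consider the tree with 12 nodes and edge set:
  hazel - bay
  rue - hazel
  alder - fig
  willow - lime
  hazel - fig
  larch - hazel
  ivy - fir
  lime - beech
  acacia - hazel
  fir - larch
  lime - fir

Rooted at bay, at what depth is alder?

3

Climbing from alder to the root: alder – fig – hazel – bay. That's 3 steps.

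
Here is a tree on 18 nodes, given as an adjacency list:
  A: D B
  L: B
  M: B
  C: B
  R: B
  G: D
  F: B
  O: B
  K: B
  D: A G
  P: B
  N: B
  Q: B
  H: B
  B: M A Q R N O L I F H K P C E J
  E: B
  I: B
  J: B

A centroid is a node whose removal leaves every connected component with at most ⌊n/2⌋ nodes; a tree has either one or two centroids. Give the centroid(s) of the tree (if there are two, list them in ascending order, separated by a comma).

If B is removed the pieces have sizes 3, 1, 1, 1, 1, 1, 1, 1, 1, 1, 1, 1, 1, 1, 1, all ≤ ⌊18/2⌋ = 9.
Every other node leaves some component of size > 9, so the centroid is unique.

B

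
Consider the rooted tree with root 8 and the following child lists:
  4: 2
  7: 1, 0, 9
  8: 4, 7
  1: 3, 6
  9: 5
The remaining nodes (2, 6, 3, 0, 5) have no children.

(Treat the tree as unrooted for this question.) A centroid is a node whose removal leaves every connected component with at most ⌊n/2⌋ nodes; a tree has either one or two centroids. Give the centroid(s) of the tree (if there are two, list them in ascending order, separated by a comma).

Removing 7 splits the tree into components of sizes 3, 3, 2, 1; the largest is 3 ≤ ⌊10/2⌋ = 5.
No neighbour of 7 does as well, so 7 is the unique centroid.

7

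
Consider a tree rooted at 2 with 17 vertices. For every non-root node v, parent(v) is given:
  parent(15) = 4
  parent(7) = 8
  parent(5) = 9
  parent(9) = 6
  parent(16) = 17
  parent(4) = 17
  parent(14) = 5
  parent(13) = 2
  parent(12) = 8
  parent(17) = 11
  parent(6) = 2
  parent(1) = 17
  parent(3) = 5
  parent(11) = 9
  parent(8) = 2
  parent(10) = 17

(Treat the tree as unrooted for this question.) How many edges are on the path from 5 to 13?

5 – 9 – 6 – 2 – 13: 4 edges.

4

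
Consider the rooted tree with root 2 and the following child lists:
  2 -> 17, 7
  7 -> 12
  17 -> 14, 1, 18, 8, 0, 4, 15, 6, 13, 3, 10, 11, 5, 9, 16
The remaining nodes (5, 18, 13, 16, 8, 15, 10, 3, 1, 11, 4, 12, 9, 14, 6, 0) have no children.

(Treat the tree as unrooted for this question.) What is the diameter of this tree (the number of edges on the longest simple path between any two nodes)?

4

Starting from 12, a farthest node is 11 at distance 4.
One longest path: 12–7–2–17–11.
So the diameter is 4.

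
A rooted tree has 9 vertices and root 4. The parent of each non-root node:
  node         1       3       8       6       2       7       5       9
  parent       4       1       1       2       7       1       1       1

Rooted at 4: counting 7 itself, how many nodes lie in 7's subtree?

The subtree rooted at 7 contains: 7, 2, 6 — 3 nodes.

3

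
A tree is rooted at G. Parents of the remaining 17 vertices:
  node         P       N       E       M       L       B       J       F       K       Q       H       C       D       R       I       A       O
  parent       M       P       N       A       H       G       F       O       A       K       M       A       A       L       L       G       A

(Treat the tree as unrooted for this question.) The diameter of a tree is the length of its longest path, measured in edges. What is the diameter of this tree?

7

Starting from E, a farthest node is J at distance 7.
One longest path: E - N - P - M - A - O - F - J.
So the diameter is 7.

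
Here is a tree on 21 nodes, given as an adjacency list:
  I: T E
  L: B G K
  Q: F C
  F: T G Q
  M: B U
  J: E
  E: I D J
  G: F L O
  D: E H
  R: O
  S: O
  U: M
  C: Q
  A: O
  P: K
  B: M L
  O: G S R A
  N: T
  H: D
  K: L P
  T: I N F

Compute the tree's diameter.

10

Starting from H, a farthest node is U at distance 10.
One longest path: H–D–E–I–T–F–G–L–B–M–U.
So the diameter is 10.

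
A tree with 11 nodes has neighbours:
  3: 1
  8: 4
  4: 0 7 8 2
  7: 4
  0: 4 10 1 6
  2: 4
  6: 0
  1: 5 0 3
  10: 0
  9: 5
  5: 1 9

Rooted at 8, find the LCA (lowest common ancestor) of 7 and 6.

4

Ancestors of 7 (toward the root): 7, 4, 8.
Ancestors of 6: 6, 0, 4, 8.
The deepest node appearing in both lists is 4.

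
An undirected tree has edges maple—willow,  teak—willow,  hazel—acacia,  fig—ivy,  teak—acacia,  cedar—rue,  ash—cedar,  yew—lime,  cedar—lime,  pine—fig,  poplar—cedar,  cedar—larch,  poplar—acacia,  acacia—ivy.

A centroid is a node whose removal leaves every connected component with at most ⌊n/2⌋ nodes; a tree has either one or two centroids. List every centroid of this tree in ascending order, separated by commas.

acacia

If acacia is removed the pieces have sizes 7, 3, 3, 1, all ≤ ⌊15/2⌋ = 7.
No neighbour of acacia does as well, so acacia is the unique centroid.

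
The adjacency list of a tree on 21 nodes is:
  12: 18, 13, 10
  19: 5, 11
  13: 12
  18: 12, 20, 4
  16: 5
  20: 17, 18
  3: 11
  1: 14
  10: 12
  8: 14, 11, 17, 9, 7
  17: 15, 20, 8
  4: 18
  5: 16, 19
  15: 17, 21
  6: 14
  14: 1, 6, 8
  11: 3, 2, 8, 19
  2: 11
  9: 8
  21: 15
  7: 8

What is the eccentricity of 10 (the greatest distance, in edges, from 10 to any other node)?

9

A farthest node from 10 is 16.
The path 10 – 12 – 18 – 20 – 17 – 8 – 11 – 19 – 5 – 16 has 9 edges.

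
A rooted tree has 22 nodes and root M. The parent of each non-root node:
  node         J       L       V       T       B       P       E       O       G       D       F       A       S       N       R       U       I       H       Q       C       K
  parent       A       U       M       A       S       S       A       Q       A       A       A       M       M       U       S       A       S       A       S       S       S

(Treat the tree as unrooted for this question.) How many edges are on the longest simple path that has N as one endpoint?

The node farthest from N is O, via N–U–A–M–S–Q–O — 6 edges.

6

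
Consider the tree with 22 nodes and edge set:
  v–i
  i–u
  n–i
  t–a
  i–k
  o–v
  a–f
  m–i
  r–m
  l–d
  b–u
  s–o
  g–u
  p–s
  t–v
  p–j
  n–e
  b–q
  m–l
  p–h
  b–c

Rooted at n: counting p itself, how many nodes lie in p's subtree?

3

Descendants of p (including itself): p, h, j. That's 3.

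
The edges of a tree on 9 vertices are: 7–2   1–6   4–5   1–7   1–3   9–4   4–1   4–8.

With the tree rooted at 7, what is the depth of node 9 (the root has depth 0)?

3

Climbing from 9 to the root: 9 – 4 – 1 – 7. That's 3 steps.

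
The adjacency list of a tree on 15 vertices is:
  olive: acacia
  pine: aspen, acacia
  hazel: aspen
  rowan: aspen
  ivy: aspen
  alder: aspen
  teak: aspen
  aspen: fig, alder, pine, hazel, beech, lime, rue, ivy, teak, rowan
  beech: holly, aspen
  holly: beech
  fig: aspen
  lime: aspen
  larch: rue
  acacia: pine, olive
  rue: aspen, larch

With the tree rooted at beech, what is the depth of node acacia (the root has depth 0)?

Climbing from acacia to the root: acacia → pine → aspen → beech. That's 3 steps.

3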